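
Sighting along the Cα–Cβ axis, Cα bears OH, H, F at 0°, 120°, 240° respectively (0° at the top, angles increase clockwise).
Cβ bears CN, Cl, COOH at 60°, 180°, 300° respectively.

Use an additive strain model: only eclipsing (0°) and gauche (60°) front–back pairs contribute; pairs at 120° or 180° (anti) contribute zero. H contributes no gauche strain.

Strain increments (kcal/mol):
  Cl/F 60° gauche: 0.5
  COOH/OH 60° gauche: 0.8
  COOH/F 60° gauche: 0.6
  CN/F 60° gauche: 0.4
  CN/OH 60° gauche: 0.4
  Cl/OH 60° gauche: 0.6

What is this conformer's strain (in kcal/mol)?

This conformer (staggered): OH(0°)/CN(60°) gauche 0.4; OH(0°)/COOH(300°) gauche 0.8; F(240°)/Cl(180°) gauche 0.5; F(240°)/COOH(300°) gauche 0.6 → 2.3 kcal/mol.

2.3 kcal/mol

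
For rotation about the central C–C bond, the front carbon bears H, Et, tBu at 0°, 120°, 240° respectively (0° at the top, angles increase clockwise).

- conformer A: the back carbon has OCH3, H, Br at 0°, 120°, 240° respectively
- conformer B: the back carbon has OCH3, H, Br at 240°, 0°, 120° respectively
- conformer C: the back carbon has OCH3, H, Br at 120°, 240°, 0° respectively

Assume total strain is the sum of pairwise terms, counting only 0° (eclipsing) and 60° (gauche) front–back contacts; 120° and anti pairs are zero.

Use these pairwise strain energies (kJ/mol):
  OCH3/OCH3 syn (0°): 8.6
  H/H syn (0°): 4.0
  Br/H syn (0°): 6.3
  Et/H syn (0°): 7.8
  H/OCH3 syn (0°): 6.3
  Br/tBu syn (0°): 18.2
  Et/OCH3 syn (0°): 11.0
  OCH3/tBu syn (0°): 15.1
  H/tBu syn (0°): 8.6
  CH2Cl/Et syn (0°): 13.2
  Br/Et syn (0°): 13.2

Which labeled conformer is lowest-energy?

C

A (eclipsed): H–OCH3 eclipsed, Et–H eclipsed, tBu–Br eclipsed; 6.3 + 7.8 + 18.2 = 32.3 kJ/mol.
B (eclipsed): H–H eclipsed, Et–Br eclipsed, tBu–OCH3 eclipsed; 4.0 + 13.2 + 15.1 = 32.3 kJ/mol.
C (eclipsed): H–Br eclipsed, Et–OCH3 eclipsed, tBu–H eclipsed; 6.3 + 11.0 + 8.6 = 25.9 kJ/mol.
C has the lowest total (25.9 kJ/mol).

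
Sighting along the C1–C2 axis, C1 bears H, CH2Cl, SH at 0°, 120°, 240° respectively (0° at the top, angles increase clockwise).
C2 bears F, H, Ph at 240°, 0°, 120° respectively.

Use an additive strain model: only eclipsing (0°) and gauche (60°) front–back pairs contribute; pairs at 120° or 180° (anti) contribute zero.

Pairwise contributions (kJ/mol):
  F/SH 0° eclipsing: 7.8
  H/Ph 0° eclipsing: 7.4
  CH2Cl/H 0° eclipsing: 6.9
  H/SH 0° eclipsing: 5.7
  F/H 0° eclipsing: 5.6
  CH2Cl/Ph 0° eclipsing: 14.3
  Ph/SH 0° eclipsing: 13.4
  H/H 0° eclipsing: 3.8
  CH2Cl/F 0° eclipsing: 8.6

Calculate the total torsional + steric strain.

This conformer (eclipsed): H–H eclipsed, CH2Cl–Ph eclipsed, SH–F eclipsed; 3.8 + 14.3 + 7.8 = 25.9 kJ/mol.

25.9 kJ/mol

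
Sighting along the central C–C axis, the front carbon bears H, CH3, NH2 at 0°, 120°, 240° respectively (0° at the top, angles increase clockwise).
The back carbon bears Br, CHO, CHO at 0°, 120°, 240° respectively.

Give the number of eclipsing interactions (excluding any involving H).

2

Non-H eclipsing pairs: CH3(120°)/CHO(120°); NH2(240°)/CHO(240°) — 2 interactions.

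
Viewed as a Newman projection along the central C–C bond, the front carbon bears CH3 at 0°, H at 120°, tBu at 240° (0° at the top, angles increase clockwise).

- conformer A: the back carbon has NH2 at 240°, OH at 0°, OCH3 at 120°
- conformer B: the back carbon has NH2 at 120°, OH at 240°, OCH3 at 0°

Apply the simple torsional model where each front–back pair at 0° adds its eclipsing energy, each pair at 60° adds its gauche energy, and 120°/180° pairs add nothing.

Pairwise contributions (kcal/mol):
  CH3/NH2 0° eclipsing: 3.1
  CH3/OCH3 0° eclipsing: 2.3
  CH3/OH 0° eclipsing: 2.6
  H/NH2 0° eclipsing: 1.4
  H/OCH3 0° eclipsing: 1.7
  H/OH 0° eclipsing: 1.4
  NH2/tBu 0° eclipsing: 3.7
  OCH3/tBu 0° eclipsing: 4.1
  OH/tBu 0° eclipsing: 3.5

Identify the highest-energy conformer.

A (eclipsed): CH3(0°)/OH(0°) eclipsed 2.6; H(120°)/OCH3(120°) eclipsed 1.7; tBu(240°)/NH2(240°) eclipsed 3.7 → 8.0 kcal/mol.
B (eclipsed): CH3(0°)/OCH3(0°) eclipsed 2.3; H(120°)/NH2(120°) eclipsed 1.4; tBu(240°)/OH(240°) eclipsed 3.5 → 7.2 kcal/mol.
A has the highest total (8.0 kcal/mol).

A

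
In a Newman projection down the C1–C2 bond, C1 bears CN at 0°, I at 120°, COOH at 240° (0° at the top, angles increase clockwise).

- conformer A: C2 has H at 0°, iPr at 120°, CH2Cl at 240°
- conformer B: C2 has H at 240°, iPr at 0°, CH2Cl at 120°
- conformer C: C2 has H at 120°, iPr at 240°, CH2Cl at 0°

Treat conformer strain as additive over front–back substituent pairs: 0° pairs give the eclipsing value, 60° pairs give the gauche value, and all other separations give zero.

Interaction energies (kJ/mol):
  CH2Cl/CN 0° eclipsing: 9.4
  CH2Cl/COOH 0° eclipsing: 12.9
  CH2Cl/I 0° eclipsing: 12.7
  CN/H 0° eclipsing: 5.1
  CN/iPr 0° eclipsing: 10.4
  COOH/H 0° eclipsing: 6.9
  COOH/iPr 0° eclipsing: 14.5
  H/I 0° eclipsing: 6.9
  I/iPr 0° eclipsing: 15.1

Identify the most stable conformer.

B

A (eclipsed): CN–H eclipsed, I–iPr eclipsed, COOH–CH2Cl eclipsed; 5.1 + 15.1 + 12.9 = 33.1 kJ/mol.
B (eclipsed): CN–iPr eclipsed, I–CH2Cl eclipsed, COOH–H eclipsed; 10.4 + 12.7 + 6.9 = 30.0 kJ/mol.
C (eclipsed): CN–CH2Cl eclipsed, I–H eclipsed, COOH–iPr eclipsed; 9.4 + 6.9 + 14.5 = 30.8 kJ/mol.
B has the lowest total (30.0 kJ/mol).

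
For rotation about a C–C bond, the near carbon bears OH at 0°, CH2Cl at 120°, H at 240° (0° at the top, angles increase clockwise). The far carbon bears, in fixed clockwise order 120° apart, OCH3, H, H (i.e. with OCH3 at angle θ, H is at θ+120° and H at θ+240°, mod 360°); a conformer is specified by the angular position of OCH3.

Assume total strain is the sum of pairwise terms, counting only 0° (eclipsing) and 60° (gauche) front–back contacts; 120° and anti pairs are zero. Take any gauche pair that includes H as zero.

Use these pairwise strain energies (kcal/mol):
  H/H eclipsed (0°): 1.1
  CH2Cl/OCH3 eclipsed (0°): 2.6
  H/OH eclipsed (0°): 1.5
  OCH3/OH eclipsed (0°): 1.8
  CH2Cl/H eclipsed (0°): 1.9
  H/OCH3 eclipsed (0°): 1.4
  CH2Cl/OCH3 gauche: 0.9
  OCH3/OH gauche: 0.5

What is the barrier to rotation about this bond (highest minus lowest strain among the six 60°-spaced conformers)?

OCH3 at 0° (eclipsed): OH(0°)/OCH3(0°) eclipsed 1.8; CH2Cl(120°)/H(120°) eclipsed 1.9; H(240°)/H(240°) eclipsed 1.1 → 4.8 kcal/mol.
OCH3 at 60° (staggered): OH(0°)/OCH3(60°) gauche 0.5; CH2Cl(120°)/OCH3(60°) gauche 0.9 → 1.4 kcal/mol.
OCH3 at 120° (eclipsed): OH(0°)/H(0°) eclipsed 1.5; CH2Cl(120°)/OCH3(120°) eclipsed 2.6; H(240°)/H(240°) eclipsed 1.1 → 5.2 kcal/mol.
OCH3 at 180° (staggered): CH2Cl(120°)/OCH3(180°) gauche 0.9 → 0.9 kcal/mol.
OCH3 at 240° (eclipsed): OH(0°)/H(0°) eclipsed 1.5; CH2Cl(120°)/H(120°) eclipsed 1.9; H(240°)/OCH3(240°) eclipsed 1.4 → 4.8 kcal/mol.
OCH3 at 300° (staggered): OH(0°)/OCH3(300°) gauche 0.5 → 0.5 kcal/mol.
Max at 120° (5.2 kcal/mol), min at 300° (0.5 kcal/mol); barrier = 4.7 kcal/mol.

4.7 kcal/mol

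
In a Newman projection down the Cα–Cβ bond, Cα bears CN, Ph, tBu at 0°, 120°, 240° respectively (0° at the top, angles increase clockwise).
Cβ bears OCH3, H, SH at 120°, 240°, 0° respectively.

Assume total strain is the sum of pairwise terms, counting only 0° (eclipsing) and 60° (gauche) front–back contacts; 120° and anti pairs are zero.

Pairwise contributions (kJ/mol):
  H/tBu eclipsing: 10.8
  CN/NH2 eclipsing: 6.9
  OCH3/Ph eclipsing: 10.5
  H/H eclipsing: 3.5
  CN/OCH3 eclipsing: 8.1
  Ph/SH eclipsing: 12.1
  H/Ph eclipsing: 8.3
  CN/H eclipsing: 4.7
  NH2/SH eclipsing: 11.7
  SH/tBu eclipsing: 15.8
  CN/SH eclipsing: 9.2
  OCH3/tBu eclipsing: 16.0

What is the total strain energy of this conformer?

This conformer (eclipsed): CN(0°)/SH(0°) eclipsed 9.2; Ph(120°)/OCH3(120°) eclipsed 10.5; tBu(240°)/H(240°) eclipsed 10.8 → 30.5 kJ/mol.

30.5 kJ/mol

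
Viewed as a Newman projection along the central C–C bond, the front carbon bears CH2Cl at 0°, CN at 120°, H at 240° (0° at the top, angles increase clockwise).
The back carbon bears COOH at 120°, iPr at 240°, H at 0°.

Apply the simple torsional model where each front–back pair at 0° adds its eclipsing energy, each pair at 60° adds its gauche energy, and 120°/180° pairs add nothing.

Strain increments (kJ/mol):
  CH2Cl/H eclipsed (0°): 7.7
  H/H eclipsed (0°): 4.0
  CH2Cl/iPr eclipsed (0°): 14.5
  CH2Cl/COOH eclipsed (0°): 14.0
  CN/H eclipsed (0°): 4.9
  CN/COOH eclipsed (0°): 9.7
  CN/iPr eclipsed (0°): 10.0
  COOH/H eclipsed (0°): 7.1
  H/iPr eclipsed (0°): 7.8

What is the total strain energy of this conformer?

25.2 kJ/mol

This conformer is eclipsed. CH2Cl at 0° is eclipsed with H at 0° (7.7); CN at 120° is eclipsed with COOH at 120° (9.7); H at 240° is eclipsed with iPr at 240° (7.8). Total 25.2 kJ/mol.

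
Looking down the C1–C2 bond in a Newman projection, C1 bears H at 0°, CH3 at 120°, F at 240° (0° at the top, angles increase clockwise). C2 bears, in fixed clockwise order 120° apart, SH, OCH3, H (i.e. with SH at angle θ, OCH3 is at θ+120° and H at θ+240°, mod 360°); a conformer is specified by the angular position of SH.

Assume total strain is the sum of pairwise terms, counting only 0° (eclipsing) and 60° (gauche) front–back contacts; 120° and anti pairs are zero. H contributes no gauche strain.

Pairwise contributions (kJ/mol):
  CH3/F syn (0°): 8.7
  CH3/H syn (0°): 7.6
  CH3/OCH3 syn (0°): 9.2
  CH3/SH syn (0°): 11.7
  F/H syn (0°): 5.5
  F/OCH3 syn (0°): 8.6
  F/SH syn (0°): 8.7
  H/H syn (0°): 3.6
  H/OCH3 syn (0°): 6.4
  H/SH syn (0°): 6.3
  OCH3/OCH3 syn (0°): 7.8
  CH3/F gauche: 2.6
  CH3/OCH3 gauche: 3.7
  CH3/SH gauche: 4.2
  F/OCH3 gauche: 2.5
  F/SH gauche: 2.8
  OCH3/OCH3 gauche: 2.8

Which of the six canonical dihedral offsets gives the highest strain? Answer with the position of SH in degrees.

SH at 0° (eclipsed): H(0°)/SH(0°) eclipsed 6.3; CH3(120°)/OCH3(120°) eclipsed 9.2; F(240°)/H(240°) eclipsed 5.5 → 21.0 kJ/mol.
SH at 60° (staggered): CH3(120°)/SH(60°) gauche 4.2; CH3(120°)/OCH3(180°) gauche 3.7; F(240°)/OCH3(180°) gauche 2.5 → 10.4 kJ/mol.
SH at 120° (eclipsed): H(0°)/H(0°) eclipsed 3.6; CH3(120°)/SH(120°) eclipsed 11.7; F(240°)/OCH3(240°) eclipsed 8.6 → 23.9 kJ/mol.
SH at 180° (staggered): CH3(120°)/SH(180°) gauche 4.2; F(240°)/SH(180°) gauche 2.8; F(240°)/OCH3(300°) gauche 2.5 → 9.5 kJ/mol.
SH at 240° (eclipsed): H(0°)/OCH3(0°) eclipsed 6.4; CH3(120°)/H(120°) eclipsed 7.6; F(240°)/SH(240°) eclipsed 8.7 → 22.7 kJ/mol.
SH at 300° (staggered): CH3(120°)/OCH3(60°) gauche 3.7; F(240°)/SH(300°) gauche 2.8 → 6.5 kJ/mol.
The maximum (23.9 kJ/mol) occurs with SH at 120°.

120°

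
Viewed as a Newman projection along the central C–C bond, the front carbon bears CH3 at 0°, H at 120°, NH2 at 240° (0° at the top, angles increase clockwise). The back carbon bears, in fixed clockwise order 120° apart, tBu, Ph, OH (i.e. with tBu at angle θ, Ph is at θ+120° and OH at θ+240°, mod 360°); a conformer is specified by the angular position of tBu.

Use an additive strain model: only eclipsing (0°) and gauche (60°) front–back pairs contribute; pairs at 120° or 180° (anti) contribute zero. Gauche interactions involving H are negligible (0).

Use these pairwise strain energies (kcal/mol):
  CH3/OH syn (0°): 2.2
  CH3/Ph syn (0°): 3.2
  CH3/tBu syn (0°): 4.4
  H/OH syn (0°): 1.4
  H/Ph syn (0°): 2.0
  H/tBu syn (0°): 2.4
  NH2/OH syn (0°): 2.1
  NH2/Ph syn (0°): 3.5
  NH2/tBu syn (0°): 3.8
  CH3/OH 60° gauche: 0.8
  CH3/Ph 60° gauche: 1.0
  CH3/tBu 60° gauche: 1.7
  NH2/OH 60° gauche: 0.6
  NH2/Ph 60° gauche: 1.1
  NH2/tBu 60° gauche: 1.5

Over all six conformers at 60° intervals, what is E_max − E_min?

tBu at 0° (eclipsed): CH3(0°)/tBu(0°) eclipsed 4.4; H(120°)/Ph(120°) eclipsed 2.0; NH2(240°)/OH(240°) eclipsed 2.1 → 8.5 kcal/mol.
tBu at 60° (staggered): CH3(0°)/tBu(60°) gauche 1.7; CH3(0°)/OH(300°) gauche 0.8; NH2(240°)/Ph(180°) gauche 1.1; NH2(240°)/OH(300°) gauche 0.6 → 4.2 kcal/mol.
tBu at 120° (eclipsed): CH3(0°)/OH(0°) eclipsed 2.2; H(120°)/tBu(120°) eclipsed 2.4; NH2(240°)/Ph(240°) eclipsed 3.5 → 8.1 kcal/mol.
tBu at 180° (staggered): CH3(0°)/Ph(300°) gauche 1.0; CH3(0°)/OH(60°) gauche 0.8; NH2(240°)/tBu(180°) gauche 1.5; NH2(240°)/Ph(300°) gauche 1.1 → 4.4 kcal/mol.
tBu at 240° (eclipsed): CH3(0°)/Ph(0°) eclipsed 3.2; H(120°)/OH(120°) eclipsed 1.4; NH2(240°)/tBu(240°) eclipsed 3.8 → 8.4 kcal/mol.
tBu at 300° (staggered): CH3(0°)/tBu(300°) gauche 1.7; CH3(0°)/Ph(60°) gauche 1.0; NH2(240°)/tBu(300°) gauche 1.5; NH2(240°)/OH(180°) gauche 0.6 → 4.8 kcal/mol.
Max at 0° (8.5 kcal/mol), min at 60° (4.2 kcal/mol); barrier = 4.3 kcal/mol.

4.3 kcal/mol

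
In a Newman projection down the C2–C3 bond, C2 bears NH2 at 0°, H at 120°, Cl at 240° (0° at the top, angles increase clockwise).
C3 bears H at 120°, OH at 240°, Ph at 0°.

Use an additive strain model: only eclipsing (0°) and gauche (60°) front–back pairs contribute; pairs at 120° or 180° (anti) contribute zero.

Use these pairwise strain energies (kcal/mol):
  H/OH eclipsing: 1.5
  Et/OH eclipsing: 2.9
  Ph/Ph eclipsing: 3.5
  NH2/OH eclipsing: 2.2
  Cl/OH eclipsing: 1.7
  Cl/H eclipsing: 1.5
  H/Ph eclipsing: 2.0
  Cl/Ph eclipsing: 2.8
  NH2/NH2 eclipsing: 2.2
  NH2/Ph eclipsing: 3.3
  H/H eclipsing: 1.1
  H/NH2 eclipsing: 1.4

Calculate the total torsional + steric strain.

6.1 kcal/mol

This conformer (eclipsed): NH2(0°)/Ph(0°) eclipsed 3.3; H(120°)/H(120°) eclipsed 1.1; Cl(240°)/OH(240°) eclipsed 1.7 → 6.1 kcal/mol.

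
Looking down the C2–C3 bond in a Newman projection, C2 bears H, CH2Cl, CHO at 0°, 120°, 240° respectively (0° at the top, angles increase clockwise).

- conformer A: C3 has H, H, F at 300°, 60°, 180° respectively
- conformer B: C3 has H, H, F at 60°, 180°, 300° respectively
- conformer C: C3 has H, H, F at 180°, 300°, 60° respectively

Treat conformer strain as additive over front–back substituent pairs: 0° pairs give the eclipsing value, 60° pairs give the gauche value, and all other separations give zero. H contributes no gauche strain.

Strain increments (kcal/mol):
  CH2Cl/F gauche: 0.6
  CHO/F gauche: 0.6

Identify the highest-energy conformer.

A

A (staggered): CH2Cl–F gauche, CHO–F gauche; 0.6 + 0.6 = 1.2 kcal/mol.
B (staggered): CHO–F gauche; 0.6 = 0.6 kcal/mol.
C (staggered): CH2Cl–F gauche; 0.6 = 0.6 kcal/mol.
A has the highest total (1.2 kcal/mol).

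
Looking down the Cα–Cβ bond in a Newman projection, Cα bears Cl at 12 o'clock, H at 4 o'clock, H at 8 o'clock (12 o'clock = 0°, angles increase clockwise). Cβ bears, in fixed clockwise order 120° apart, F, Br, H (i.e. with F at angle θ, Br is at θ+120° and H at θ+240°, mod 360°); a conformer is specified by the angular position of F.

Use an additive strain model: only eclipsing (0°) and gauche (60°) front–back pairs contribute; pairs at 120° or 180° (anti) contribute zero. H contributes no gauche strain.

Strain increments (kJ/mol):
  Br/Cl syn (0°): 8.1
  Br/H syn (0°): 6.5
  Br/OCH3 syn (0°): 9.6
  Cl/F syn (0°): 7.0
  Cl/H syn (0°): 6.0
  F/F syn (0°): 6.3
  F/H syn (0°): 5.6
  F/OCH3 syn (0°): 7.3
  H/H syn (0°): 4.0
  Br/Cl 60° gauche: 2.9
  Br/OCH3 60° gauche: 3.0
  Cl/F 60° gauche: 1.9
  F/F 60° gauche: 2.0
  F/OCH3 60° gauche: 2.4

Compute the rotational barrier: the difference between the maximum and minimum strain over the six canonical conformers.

16.2 kJ/mol

F at 0° (eclipsed): Cl(0°)/F(0°) eclipsed 7.0; H(120°)/Br(120°) eclipsed 6.5; H(240°)/H(240°) eclipsed 4.0 → 17.5 kJ/mol.
F at 60° (staggered): Cl(0°)/F(60°) gauche 1.9 → 1.9 kJ/mol.
F at 120° (eclipsed): Cl(0°)/H(0°) eclipsed 6.0; H(120°)/F(120°) eclipsed 5.6; H(240°)/Br(240°) eclipsed 6.5 → 18.1 kJ/mol.
F at 180° (staggered): Cl(0°)/Br(300°) gauche 2.9 → 2.9 kJ/mol.
F at 240° (eclipsed): Cl(0°)/Br(0°) eclipsed 8.1; H(120°)/H(120°) eclipsed 4.0; H(240°)/F(240°) eclipsed 5.6 → 17.7 kJ/mol.
F at 300° (staggered): Cl(0°)/F(300°) gauche 1.9; Cl(0°)/Br(60°) gauche 2.9 → 4.8 kJ/mol.
Max at 120° (18.1 kJ/mol), min at 60° (1.9 kJ/mol); barrier = 16.2 kJ/mol.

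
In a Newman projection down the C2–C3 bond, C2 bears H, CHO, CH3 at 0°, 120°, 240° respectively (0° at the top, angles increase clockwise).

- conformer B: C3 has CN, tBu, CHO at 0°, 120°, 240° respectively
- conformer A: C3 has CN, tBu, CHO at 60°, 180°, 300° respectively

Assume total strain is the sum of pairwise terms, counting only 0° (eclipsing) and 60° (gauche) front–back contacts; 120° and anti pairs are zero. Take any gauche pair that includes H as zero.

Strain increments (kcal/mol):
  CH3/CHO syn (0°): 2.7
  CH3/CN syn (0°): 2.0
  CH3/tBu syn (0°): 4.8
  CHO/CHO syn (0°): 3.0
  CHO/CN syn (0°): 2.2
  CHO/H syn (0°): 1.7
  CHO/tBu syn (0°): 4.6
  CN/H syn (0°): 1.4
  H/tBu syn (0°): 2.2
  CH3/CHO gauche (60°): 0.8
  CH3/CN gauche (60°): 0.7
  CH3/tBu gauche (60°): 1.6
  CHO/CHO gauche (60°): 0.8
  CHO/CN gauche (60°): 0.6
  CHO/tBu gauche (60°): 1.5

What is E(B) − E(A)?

+4.2 kcal/mol

B (eclipsed): H(0°)/CN(0°) eclipsed 1.4; CHO(120°)/tBu(120°) eclipsed 4.6; CH3(240°)/CHO(240°) eclipsed 2.7 → 8.7 kcal/mol.
A (staggered): CHO(120°)/CN(60°) gauche 0.6; CHO(120°)/tBu(180°) gauche 1.5; CH3(240°)/tBu(180°) gauche 1.6; CH3(240°)/CHO(300°) gauche 0.8 → 4.5 kcal/mol.
E(B) − E(A) = 8.7 − 4.5 = +4.2 kcal/mol.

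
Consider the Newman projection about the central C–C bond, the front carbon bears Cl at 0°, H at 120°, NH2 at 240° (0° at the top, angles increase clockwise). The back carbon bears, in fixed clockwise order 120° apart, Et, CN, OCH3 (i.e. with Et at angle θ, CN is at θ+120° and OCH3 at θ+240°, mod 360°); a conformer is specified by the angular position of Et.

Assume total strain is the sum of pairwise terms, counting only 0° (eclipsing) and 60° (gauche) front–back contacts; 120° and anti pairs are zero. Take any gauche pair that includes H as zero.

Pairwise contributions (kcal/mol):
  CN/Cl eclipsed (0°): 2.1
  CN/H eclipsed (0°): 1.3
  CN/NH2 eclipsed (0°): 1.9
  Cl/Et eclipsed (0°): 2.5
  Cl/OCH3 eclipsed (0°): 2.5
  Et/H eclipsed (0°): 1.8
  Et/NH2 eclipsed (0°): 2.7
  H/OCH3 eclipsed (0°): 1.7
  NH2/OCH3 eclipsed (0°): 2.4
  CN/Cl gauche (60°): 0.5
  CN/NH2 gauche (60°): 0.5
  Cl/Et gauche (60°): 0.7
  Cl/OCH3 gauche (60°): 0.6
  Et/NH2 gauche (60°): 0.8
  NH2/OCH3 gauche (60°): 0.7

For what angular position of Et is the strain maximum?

Et at 0° (eclipsed): Cl(0°)/Et(0°) eclipsed 2.5; H(120°)/CN(120°) eclipsed 1.3; NH2(240°)/OCH3(240°) eclipsed 2.4 → 6.2 kcal/mol.
Et at 60° (staggered): Cl(0°)/Et(60°) gauche 0.7; Cl(0°)/OCH3(300°) gauche 0.6; NH2(240°)/CN(180°) gauche 0.5; NH2(240°)/OCH3(300°) gauche 0.7 → 2.5 kcal/mol.
Et at 120° (eclipsed): Cl(0°)/OCH3(0°) eclipsed 2.5; H(120°)/Et(120°) eclipsed 1.8; NH2(240°)/CN(240°) eclipsed 1.9 → 6.2 kcal/mol.
Et at 180° (staggered): Cl(0°)/CN(300°) gauche 0.5; Cl(0°)/OCH3(60°) gauche 0.6; NH2(240°)/Et(180°) gauche 0.8; NH2(240°)/CN(300°) gauche 0.5 → 2.4 kcal/mol.
Et at 240° (eclipsed): Cl(0°)/CN(0°) eclipsed 2.1; H(120°)/OCH3(120°) eclipsed 1.7; NH2(240°)/Et(240°) eclipsed 2.7 → 6.5 kcal/mol.
Et at 300° (staggered): Cl(0°)/Et(300°) gauche 0.7; Cl(0°)/CN(60°) gauche 0.5; NH2(240°)/Et(300°) gauche 0.8; NH2(240°)/OCH3(180°) gauche 0.7 → 2.7 kcal/mol.
The maximum (6.5 kcal/mol) occurs with Et at 240°.

240°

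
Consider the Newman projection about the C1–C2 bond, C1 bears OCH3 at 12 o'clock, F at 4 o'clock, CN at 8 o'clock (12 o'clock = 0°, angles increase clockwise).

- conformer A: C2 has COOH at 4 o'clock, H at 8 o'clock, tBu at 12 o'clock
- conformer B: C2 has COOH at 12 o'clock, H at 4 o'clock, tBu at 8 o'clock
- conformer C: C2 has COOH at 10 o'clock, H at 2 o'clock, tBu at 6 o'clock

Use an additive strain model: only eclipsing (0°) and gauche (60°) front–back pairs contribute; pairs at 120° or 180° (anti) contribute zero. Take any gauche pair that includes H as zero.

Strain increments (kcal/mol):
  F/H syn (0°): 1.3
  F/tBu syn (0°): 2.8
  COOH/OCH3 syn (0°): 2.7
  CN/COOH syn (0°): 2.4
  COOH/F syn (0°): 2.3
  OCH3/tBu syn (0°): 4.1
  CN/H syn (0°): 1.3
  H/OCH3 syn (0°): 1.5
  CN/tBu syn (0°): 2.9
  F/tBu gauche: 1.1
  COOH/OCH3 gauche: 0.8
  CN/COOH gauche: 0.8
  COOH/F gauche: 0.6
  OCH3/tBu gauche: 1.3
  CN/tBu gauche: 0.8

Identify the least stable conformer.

A (eclipsed): OCH3–tBu eclipsed, F–COOH eclipsed, CN–H eclipsed; 4.1 + 2.3 + 1.3 = 7.7 kcal/mol.
B (eclipsed): OCH3–COOH eclipsed, F–H eclipsed, CN–tBu eclipsed; 2.7 + 1.3 + 2.9 = 6.9 kcal/mol.
C (staggered): OCH3–COOH gauche, F–tBu gauche, CN–COOH gauche, CN–tBu gauche; 0.8 + 1.1 + 0.8 + 0.8 = 3.5 kcal/mol.
A has the highest total (7.7 kcal/mol).

A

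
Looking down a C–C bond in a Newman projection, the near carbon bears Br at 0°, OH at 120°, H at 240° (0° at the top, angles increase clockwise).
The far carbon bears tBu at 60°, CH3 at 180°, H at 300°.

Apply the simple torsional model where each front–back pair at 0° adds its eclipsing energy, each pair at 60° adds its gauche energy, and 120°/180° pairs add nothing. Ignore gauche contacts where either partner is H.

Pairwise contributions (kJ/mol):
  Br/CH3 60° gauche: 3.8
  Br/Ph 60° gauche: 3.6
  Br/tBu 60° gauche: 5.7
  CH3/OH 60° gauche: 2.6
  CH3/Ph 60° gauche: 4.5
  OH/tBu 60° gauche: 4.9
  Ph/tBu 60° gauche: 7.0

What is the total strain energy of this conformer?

This conformer (staggered): Br–tBu gauche, OH–tBu gauche, OH–CH3 gauche; 5.7 + 4.9 + 2.6 = 13.2 kJ/mol.

13.2 kJ/mol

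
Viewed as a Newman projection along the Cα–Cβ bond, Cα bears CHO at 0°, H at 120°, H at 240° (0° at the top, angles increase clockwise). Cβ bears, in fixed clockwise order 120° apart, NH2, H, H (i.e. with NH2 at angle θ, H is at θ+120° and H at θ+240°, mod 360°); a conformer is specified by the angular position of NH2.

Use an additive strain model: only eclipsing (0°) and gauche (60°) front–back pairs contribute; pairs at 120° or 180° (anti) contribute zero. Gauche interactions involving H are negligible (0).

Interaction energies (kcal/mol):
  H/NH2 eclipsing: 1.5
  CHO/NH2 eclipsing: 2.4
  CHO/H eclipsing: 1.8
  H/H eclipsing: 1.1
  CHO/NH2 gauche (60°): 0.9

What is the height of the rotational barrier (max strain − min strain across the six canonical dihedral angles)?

NH2 at 0° (eclipsed): CHO–NH2 eclipsed, H–H eclipsed, H–H eclipsed; 2.4 + 1.1 + 1.1 = 4.6 kcal/mol.
NH2 at 60° (staggered): CHO–NH2 gauche; 0.9 = 0.9 kcal/mol.
NH2 at 120° (eclipsed): CHO–H eclipsed, H–NH2 eclipsed, H–H eclipsed; 1.8 + 1.5 + 1.1 = 4.4 kcal/mol.
NH2 at 180° (staggered): no non-H gauche contacts → 0.0 kcal/mol.
NH2 at 240° (eclipsed): CHO–H eclipsed, H–H eclipsed, H–NH2 eclipsed; 1.8 + 1.1 + 1.5 = 4.4 kcal/mol.
NH2 at 300° (staggered): CHO–NH2 gauche; 0.9 = 0.9 kcal/mol.
Max at 0° (4.6 kcal/mol), min at 180° (0.0 kcal/mol); barrier = 4.6 kcal/mol.

4.6 kcal/mol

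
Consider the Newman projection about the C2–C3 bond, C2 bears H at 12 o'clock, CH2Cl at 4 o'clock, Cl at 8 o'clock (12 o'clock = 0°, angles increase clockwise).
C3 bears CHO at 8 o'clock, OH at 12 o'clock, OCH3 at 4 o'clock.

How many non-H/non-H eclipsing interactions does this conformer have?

Non-H eclipsing pairs: CH2Cl(120°)/OCH3(120°); Cl(240°)/CHO(240°) — 2 interactions.

2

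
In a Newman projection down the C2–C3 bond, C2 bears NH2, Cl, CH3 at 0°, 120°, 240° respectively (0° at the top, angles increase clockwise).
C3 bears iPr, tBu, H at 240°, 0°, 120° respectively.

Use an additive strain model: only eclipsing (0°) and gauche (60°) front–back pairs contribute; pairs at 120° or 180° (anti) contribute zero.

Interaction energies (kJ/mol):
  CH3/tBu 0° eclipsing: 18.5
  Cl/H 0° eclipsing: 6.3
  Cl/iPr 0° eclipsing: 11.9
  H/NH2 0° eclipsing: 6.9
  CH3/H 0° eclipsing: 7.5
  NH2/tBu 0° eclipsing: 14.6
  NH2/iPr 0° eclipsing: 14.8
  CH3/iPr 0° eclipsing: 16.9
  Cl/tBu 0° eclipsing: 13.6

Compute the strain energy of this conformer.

37.8 kJ/mol

This conformer (eclipsed): NH2–tBu eclipsed, Cl–H eclipsed, CH3–iPr eclipsed; 14.6 + 6.3 + 16.9 = 37.8 kJ/mol.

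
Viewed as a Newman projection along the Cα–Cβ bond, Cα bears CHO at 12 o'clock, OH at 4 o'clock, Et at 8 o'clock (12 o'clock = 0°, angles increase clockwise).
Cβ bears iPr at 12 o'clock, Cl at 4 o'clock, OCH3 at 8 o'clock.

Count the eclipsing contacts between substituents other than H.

Non-H eclipsing pairs: CHO(0°)/iPr(0°); OH(120°)/Cl(120°); Et(240°)/OCH3(240°) — 3 interactions.

3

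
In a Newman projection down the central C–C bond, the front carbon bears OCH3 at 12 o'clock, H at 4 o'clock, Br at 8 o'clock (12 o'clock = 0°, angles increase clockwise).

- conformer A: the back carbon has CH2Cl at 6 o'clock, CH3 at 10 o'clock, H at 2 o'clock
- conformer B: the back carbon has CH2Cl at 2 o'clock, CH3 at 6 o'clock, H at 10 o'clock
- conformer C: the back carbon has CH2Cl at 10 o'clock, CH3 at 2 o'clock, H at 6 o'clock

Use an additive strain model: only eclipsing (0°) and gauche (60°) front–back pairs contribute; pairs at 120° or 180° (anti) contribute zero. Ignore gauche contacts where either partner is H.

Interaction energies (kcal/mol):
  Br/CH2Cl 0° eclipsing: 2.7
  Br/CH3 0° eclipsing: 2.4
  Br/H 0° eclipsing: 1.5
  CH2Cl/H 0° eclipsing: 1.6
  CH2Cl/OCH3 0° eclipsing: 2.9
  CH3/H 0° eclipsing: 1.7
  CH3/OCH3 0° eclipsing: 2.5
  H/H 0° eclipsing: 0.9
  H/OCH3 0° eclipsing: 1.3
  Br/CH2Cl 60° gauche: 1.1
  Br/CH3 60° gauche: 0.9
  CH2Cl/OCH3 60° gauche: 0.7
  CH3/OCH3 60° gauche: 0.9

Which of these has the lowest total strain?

A (staggered): OCH3(0°)/CH3(300°) gauche 0.9; Br(240°)/CH2Cl(180°) gauche 1.1; Br(240°)/CH3(300°) gauche 0.9 → 2.9 kcal/mol.
B (staggered): OCH3(0°)/CH2Cl(60°) gauche 0.7; Br(240°)/CH3(180°) gauche 0.9 → 1.6 kcal/mol.
C (staggered): OCH3(0°)/CH2Cl(300°) gauche 0.7; OCH3(0°)/CH3(60°) gauche 0.9; Br(240°)/CH2Cl(300°) gauche 1.1 → 2.7 kcal/mol.
B has the lowest total (1.6 kcal/mol).

B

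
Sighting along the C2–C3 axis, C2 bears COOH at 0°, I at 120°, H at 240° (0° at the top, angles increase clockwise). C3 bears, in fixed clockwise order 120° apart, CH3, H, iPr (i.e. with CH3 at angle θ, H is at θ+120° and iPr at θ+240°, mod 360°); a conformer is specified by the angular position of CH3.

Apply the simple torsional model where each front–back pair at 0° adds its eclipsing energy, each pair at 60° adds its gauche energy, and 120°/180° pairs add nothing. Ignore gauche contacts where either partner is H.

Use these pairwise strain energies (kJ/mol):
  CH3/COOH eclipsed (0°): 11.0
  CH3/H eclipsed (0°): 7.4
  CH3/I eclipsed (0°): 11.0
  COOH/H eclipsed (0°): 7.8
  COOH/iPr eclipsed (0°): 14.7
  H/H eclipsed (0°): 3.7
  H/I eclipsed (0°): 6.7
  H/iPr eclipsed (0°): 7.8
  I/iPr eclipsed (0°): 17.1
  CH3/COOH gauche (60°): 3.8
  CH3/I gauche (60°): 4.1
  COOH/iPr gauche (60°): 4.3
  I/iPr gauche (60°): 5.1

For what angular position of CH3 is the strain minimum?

300°

CH3 at 0° is eclipsed. COOH at 0° is eclipsed with CH3 at 0° (11.0); I at 120° is eclipsed with H at 120° (6.7); H at 240° is eclipsed with iPr at 240° (7.8). Total 25.5 kJ/mol.
CH3 at 60° is staggered. COOH at 0° is gauche with CH3 at 60° (3.8); COOH at 0° is gauche with iPr at 300° (4.3); I at 120° is gauche with CH3 at 60° (4.1). Total 12.2 kJ/mol.
CH3 at 120° is eclipsed. COOH at 0° is eclipsed with iPr at 0° (14.7); I at 120° is eclipsed with CH3 at 120° (11.0); H at 240° is eclipsed with H at 240° (3.7). Total 29.4 kJ/mol.
CH3 at 180° is staggered. COOH at 0° is gauche with iPr at 60° (4.3); I at 120° is gauche with CH3 at 180° (4.1); I at 120° is gauche with iPr at 60° (5.1). Total 13.5 kJ/mol.
CH3 at 240° is eclipsed. COOH at 0° is eclipsed with H at 0° (7.8); I at 120° is eclipsed with iPr at 120° (17.1); H at 240° is eclipsed with CH3 at 240° (7.4). Total 32.3 kJ/mol.
CH3 at 300° is staggered. COOH at 0° is gauche with CH3 at 300° (3.8); I at 120° is gauche with iPr at 180° (5.1). Total 8.9 kJ/mol.
The minimum (8.9 kJ/mol) occurs with CH3 at 300°.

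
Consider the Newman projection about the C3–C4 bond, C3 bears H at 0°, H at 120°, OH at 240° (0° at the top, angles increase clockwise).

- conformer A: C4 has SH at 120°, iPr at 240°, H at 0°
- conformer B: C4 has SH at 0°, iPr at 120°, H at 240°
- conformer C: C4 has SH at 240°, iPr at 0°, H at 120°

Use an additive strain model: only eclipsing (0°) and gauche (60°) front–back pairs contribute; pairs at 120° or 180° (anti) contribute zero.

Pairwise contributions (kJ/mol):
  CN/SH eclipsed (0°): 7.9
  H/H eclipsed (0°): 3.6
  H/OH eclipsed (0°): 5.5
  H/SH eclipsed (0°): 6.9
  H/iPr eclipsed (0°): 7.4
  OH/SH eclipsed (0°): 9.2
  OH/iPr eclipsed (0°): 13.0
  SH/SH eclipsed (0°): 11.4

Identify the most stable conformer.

B

A (eclipsed): H–H eclipsed, H–SH eclipsed, OH–iPr eclipsed; 3.6 + 6.9 + 13.0 = 23.5 kJ/mol.
B (eclipsed): H–SH eclipsed, H–iPr eclipsed, OH–H eclipsed; 6.9 + 7.4 + 5.5 = 19.8 kJ/mol.
C (eclipsed): H–iPr eclipsed, H–H eclipsed, OH–SH eclipsed; 7.4 + 3.6 + 9.2 = 20.2 kJ/mol.
B has the lowest total (19.8 kJ/mol).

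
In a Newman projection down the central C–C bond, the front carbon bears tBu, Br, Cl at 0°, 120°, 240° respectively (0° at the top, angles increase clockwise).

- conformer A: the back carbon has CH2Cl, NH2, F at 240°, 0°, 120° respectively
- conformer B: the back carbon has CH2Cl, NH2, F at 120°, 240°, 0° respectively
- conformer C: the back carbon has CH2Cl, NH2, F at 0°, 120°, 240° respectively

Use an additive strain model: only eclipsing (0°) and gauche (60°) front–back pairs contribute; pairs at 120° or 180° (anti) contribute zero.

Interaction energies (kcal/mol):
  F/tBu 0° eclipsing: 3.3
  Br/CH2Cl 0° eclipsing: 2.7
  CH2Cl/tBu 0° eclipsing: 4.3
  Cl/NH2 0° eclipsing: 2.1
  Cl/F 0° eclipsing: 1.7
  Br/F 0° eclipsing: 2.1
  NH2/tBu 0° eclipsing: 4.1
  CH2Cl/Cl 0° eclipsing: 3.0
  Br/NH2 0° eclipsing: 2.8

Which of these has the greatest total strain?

A

A (eclipsed): tBu–NH2 eclipsed, Br–F eclipsed, Cl–CH2Cl eclipsed; 4.1 + 2.1 + 3.0 = 9.2 kcal/mol.
B (eclipsed): tBu–F eclipsed, Br–CH2Cl eclipsed, Cl–NH2 eclipsed; 3.3 + 2.7 + 2.1 = 8.1 kcal/mol.
C (eclipsed): tBu–CH2Cl eclipsed, Br–NH2 eclipsed, Cl–F eclipsed; 4.3 + 2.8 + 1.7 = 8.8 kcal/mol.
A has the highest total (9.2 kcal/mol).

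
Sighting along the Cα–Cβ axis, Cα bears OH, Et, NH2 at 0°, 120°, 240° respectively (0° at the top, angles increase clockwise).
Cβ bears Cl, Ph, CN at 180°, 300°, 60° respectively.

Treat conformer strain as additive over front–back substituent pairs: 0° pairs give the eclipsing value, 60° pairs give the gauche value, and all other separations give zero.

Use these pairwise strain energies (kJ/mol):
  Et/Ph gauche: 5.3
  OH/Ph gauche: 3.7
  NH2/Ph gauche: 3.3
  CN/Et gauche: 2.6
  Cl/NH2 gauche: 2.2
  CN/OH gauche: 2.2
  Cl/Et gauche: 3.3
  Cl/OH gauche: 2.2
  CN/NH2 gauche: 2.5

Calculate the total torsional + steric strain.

17.3 kJ/mol

This conformer (staggered): OH(0°)/Ph(300°) gauche 3.7; OH(0°)/CN(60°) gauche 2.2; Et(120°)/Cl(180°) gauche 3.3; Et(120°)/CN(60°) gauche 2.6; NH2(240°)/Cl(180°) gauche 2.2; NH2(240°)/Ph(300°) gauche 3.3 → 17.3 kJ/mol.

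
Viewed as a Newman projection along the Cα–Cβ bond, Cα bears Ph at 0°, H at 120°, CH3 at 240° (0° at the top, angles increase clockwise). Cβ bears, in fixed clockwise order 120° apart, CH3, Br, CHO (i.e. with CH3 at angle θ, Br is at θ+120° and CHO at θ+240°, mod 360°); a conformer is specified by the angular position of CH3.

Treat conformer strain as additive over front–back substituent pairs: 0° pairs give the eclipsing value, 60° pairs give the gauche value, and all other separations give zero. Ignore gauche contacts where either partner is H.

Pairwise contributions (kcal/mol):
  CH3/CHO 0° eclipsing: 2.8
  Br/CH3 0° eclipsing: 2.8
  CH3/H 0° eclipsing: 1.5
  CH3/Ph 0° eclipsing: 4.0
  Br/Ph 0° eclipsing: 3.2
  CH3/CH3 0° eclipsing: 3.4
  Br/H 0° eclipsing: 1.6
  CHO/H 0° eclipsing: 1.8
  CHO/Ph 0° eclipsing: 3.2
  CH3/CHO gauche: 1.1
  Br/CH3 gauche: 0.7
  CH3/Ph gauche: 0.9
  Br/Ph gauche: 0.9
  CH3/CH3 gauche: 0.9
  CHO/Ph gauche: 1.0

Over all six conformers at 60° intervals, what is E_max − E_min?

CH3 at 0° (eclipsed): Ph(0°)/CH3(0°) eclipsed 4.0; H(120°)/Br(120°) eclipsed 1.6; CH3(240°)/CHO(240°) eclipsed 2.8 → 8.4 kcal/mol.
CH3 at 60° (staggered): Ph(0°)/CH3(60°) gauche 0.9; Ph(0°)/CHO(300°) gauche 1.0; CH3(240°)/Br(180°) gauche 0.7; CH3(240°)/CHO(300°) gauche 1.1 → 3.7 kcal/mol.
CH3 at 120° (eclipsed): Ph(0°)/CHO(0°) eclipsed 3.2; H(120°)/CH3(120°) eclipsed 1.5; CH3(240°)/Br(240°) eclipsed 2.8 → 7.5 kcal/mol.
CH3 at 180° (staggered): Ph(0°)/Br(300°) gauche 0.9; Ph(0°)/CHO(60°) gauche 1.0; CH3(240°)/CH3(180°) gauche 0.9; CH3(240°)/Br(300°) gauche 0.7 → 3.5 kcal/mol.
CH3 at 240° (eclipsed): Ph(0°)/Br(0°) eclipsed 3.2; H(120°)/CHO(120°) eclipsed 1.8; CH3(240°)/CH3(240°) eclipsed 3.4 → 8.4 kcal/mol.
CH3 at 300° (staggered): Ph(0°)/CH3(300°) gauche 0.9; Ph(0°)/Br(60°) gauche 0.9; CH3(240°)/CH3(300°) gauche 0.9; CH3(240°)/CHO(180°) gauche 1.1 → 3.8 kcal/mol.
Max at 0° (8.4 kcal/mol), min at 180° (3.5 kcal/mol); barrier = 4.9 kcal/mol.

4.9 kcal/mol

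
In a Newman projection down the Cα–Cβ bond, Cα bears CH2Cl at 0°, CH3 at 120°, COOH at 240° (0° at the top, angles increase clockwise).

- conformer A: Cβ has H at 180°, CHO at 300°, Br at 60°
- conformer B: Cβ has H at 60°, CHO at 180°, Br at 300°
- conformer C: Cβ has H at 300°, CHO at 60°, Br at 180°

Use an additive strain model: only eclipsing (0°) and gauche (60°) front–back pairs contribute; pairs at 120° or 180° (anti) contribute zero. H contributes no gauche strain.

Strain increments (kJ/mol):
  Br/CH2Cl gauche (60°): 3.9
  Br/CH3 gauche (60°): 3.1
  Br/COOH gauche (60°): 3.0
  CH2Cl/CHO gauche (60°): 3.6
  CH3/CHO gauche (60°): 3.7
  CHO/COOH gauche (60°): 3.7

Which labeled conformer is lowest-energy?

C

A is staggered. CH2Cl at 0° is gauche with CHO at 300° (3.6); CH2Cl at 0° is gauche with Br at 60° (3.9); CH3 at 120° is gauche with Br at 60° (3.1); COOH at 240° is gauche with CHO at 300° (3.7). Total 14.3 kJ/mol.
B is staggered. CH2Cl at 0° is gauche with Br at 300° (3.9); CH3 at 120° is gauche with CHO at 180° (3.7); COOH at 240° is gauche with CHO at 180° (3.7); COOH at 240° is gauche with Br at 300° (3.0). Total 14.3 kJ/mol.
C is staggered. CH2Cl at 0° is gauche with CHO at 60° (3.6); CH3 at 120° is gauche with CHO at 60° (3.7); CH3 at 120° is gauche with Br at 180° (3.1); COOH at 240° is gauche with Br at 180° (3.0). Total 13.4 kJ/mol.
C has the lowest total (13.4 kJ/mol).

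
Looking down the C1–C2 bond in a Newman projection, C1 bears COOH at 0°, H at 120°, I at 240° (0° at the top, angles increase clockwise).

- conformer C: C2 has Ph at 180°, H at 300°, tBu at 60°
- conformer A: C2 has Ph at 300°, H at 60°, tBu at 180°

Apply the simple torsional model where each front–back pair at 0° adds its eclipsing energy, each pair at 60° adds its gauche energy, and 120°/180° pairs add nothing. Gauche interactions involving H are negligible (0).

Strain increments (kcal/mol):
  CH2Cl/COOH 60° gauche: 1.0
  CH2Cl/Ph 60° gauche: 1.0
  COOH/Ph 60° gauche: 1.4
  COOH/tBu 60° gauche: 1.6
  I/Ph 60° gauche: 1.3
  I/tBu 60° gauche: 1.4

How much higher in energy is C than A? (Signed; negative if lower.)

-1.2 kcal/mol

C (staggered): COOH–tBu gauche, I–Ph gauche; 1.6 + 1.3 = 2.9 kcal/mol.
A (staggered): COOH–Ph gauche, I–Ph gauche, I–tBu gauche; 1.4 + 1.3 + 1.4 = 4.1 kcal/mol.
E(C) − E(A) = 2.9 − 4.1 = -1.2 kcal/mol.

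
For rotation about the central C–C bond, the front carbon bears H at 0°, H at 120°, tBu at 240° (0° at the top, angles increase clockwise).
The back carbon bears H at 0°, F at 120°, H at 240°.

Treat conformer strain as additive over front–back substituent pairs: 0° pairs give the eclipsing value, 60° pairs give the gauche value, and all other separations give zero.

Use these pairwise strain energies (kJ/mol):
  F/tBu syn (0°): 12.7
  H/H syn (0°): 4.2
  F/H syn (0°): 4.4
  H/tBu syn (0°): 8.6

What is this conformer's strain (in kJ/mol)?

17.2 kJ/mol

This conformer (eclipsed): H–H eclipsed, H–F eclipsed, tBu–H eclipsed; 4.2 + 4.4 + 8.6 = 17.2 kJ/mol.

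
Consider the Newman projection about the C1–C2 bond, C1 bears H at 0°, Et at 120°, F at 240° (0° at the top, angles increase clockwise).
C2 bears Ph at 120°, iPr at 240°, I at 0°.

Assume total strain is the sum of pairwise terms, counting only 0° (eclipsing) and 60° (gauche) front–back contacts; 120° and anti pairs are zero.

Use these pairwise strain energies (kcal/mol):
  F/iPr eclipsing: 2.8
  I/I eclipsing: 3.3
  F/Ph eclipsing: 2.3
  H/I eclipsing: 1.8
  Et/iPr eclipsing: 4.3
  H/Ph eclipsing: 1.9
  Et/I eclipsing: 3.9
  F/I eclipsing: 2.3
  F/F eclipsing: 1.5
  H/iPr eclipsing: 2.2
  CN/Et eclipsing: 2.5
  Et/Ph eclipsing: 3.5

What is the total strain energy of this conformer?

This conformer is eclipsed. H at 0° is eclipsed with I at 0° (1.8); Et at 120° is eclipsed with Ph at 120° (3.5); F at 240° is eclipsed with iPr at 240° (2.8). Total 8.1 kcal/mol.

8.1 kcal/mol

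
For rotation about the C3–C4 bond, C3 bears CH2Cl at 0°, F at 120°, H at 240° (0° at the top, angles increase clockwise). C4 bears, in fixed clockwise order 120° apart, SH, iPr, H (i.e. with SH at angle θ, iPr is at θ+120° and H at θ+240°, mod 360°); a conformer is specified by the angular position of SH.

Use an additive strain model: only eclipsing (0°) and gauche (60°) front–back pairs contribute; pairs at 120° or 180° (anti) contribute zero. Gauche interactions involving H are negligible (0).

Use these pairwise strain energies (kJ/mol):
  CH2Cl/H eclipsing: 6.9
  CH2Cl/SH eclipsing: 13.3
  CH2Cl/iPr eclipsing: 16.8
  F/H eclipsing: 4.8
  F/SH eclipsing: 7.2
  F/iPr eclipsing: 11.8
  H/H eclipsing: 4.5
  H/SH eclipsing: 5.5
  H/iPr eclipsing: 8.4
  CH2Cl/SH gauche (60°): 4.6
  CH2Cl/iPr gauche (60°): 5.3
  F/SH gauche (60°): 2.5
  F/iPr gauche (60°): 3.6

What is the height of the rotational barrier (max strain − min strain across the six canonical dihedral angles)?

21.8 kJ/mol

SH at 0° (eclipsed): CH2Cl(0°)/SH(0°) eclipsed 13.3; F(120°)/iPr(120°) eclipsed 11.8; H(240°)/H(240°) eclipsed 4.5 → 29.6 kJ/mol.
SH at 60° (staggered): CH2Cl(0°)/SH(60°) gauche 4.6; F(120°)/SH(60°) gauche 2.5; F(120°)/iPr(180°) gauche 3.6 → 10.7 kJ/mol.
SH at 120° (eclipsed): CH2Cl(0°)/H(0°) eclipsed 6.9; F(120°)/SH(120°) eclipsed 7.2; H(240°)/iPr(240°) eclipsed 8.4 → 22.5 kJ/mol.
SH at 180° (staggered): CH2Cl(0°)/iPr(300°) gauche 5.3; F(120°)/SH(180°) gauche 2.5 → 7.8 kJ/mol.
SH at 240° (eclipsed): CH2Cl(0°)/iPr(0°) eclipsed 16.8; F(120°)/H(120°) eclipsed 4.8; H(240°)/SH(240°) eclipsed 5.5 → 27.1 kJ/mol.
SH at 300° (staggered): CH2Cl(0°)/SH(300°) gauche 4.6; CH2Cl(0°)/iPr(60°) gauche 5.3; F(120°)/iPr(60°) gauche 3.6 → 13.5 kJ/mol.
Max at 0° (29.6 kJ/mol), min at 180° (7.8 kJ/mol); barrier = 21.8 kJ/mol.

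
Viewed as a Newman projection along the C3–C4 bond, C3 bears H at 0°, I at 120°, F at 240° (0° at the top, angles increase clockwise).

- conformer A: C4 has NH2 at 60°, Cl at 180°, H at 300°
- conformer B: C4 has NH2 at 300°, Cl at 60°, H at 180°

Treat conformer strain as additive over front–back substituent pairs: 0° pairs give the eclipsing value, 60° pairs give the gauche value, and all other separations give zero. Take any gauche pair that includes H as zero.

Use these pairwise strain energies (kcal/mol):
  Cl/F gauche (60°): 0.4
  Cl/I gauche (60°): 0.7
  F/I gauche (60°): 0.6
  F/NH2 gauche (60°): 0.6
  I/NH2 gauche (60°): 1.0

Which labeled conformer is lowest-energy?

B

A is staggered. I at 120° is gauche with NH2 at 60° (1.0); I at 120° is gauche with Cl at 180° (0.7); F at 240° is gauche with Cl at 180° (0.4). Total 2.1 kcal/mol.
B is staggered. I at 120° is gauche with Cl at 60° (0.7); F at 240° is gauche with NH2 at 300° (0.6). Total 1.3 kcal/mol.
B has the lowest total (1.3 kcal/mol).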